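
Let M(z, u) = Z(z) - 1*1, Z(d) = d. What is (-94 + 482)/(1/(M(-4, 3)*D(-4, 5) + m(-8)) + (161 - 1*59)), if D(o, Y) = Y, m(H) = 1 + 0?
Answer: 9312/2447 ≈ 3.8055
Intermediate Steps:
m(H) = 1
M(z, u) = -1 + z (M(z, u) = z - 1*1 = z - 1 = -1 + z)
(-94 + 482)/(1/(M(-4, 3)*D(-4, 5) + m(-8)) + (161 - 1*59)) = (-94 + 482)/(1/((-1 - 4)*5 + 1) + (161 - 1*59)) = 388/(1/(-5*5 + 1) + (161 - 59)) = 388/(1/(-25 + 1) + 102) = 388/(1/(-24) + 102) = 388/(-1/24 + 102) = 388/(2447/24) = 388*(24/2447) = 9312/2447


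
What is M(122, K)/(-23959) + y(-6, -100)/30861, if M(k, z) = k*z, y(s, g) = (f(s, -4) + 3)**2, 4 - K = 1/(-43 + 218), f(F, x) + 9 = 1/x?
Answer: -39487714103/2070316357200 ≈ -0.019073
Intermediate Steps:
f(F, x) = -9 + 1/x
K = 699/175 (K = 4 - 1/(-43 + 218) = 4 - 1/175 = 699/175 ≈ 3.9943)
y(s, g) = 625/16 (y(s, g) = ((-9 + 1/(-4)) + 3)**2 = ((-9 - 1/4) + 3)**2 = (-37/4 + 3)**2 = (-25/4)**2 = 625/16)
M(122, K)/(-23959) + y(-6, -100)/30861 = (122*(699/175))/(-23959) + (625/16)/30861 = (85278/175)*(-1/23959) + (625/16)*(1/30861) = -85278/4192825 + 625/493776 = -39487714103/2070316357200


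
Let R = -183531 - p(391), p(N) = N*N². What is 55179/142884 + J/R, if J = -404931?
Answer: 187021728409/475962495876 ≈ 0.39293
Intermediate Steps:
p(N) = N³
R = -59960002 (R = -183531 - 1*391³ = -183531 - 1*59776471 = -183531 - 59776471 = -59960002)
55179/142884 + J/R = 55179/142884 - 404931/(-59960002) = 55179*(1/142884) - 404931*(-1/59960002) = 6131/15876 + 404931/59960002 = 187021728409/475962495876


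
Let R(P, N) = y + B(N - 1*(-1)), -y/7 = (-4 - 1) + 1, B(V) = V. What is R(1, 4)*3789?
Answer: 125037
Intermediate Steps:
y = 28 (y = -7*((-4 - 1) + 1) = -7*(-5 + 1) = -7*(-4) = 28)
R(P, N) = 29 + N (R(P, N) = 28 + (N - 1*(-1)) = 28 + (N + 1) = 28 + (1 + N) = 29 + N)
R(1, 4)*3789 = (29 + 4)*3789 = 33*3789 = 125037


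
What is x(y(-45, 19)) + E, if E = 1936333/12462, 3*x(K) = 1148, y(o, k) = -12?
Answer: 6705125/12462 ≈ 538.05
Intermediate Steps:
x(K) = 1148/3 (x(K) = (⅓)*1148 = 1148/3)
E = 1936333/12462 (E = 1936333*(1/12462) = 1936333/12462 ≈ 155.38)
x(y(-45, 19)) + E = 1148/3 + 1936333/12462 = 6705125/12462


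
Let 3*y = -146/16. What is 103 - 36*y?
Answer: 425/2 ≈ 212.50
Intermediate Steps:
y = -73/24 (y = (-146/16)/3 = (-146*1/16)/3 = (1/3)*(-73/8) = -73/24 ≈ -3.0417)
103 - 36*y = 103 - 36*(-73/24) = 103 + 219/2 = 425/2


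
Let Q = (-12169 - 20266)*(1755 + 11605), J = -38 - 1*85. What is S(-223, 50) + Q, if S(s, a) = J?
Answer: -433331723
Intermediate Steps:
J = -123 (J = -38 - 85 = -123)
Q = -433331600 (Q = -32435*13360 = -433331600)
S(s, a) = -123
S(-223, 50) + Q = -123 - 433331600 = -433331723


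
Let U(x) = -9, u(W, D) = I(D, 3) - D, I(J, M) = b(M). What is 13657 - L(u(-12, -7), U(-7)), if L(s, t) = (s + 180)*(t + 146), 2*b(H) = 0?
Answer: -11962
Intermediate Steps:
b(H) = 0 (b(H) = (1/2)*0 = 0)
I(J, M) = 0
u(W, D) = -D (u(W, D) = 0 - D = -D)
L(s, t) = (146 + t)*(180 + s) (L(s, t) = (180 + s)*(146 + t) = (146 + t)*(180 + s))
13657 - L(u(-12, -7), U(-7)) = 13657 - (26280 + 146*(-1*(-7)) + 180*(-9) - 1*(-7)*(-9)) = 13657 - (26280 + 146*7 - 1620 + 7*(-9)) = 13657 - (26280 + 1022 - 1620 - 63) = 13657 - 1*25619 = 13657 - 25619 = -11962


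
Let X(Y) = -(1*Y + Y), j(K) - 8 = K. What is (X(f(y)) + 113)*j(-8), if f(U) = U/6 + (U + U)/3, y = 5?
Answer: 0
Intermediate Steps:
j(K) = 8 + K
f(U) = 5*U/6 (f(U) = U*(1/6) + (2*U)*(1/3) = U/6 + 2*U/3 = 5*U/6)
X(Y) = -2*Y (X(Y) = -(Y + Y) = -2*Y)
(X(f(y)) + 113)*j(-8) = (-5*5/3 + 113)*(8 - 8) = (-2*25/6 + 113)*0 = (-25/3 + 113)*0 = (314/3)*0 = 0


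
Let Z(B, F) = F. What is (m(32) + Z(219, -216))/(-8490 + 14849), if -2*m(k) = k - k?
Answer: -216/6359 ≈ -0.033968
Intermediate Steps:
m(k) = 0 (m(k) = -(k - k)/2 = -½*0 = 0)
(m(32) + Z(219, -216))/(-8490 + 14849) = (0 - 216)/(-8490 + 14849) = -216/6359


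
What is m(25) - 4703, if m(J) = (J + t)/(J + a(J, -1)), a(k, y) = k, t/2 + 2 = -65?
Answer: -235259/50 ≈ -4705.2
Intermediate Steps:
t = -134 (t = -4 + 2*(-65) = -4 - 130 = -134)
m(J) = (-134 + J)/(2*J) (m(J) = (J - 134)/(J + J) = (-134 + J)/((2*J)) = (-134 + J)*(1/(2*J)) = (-134 + J)/(2*J))
m(25) - 4703 = (½)*(-134 + 25)/25 - 4703 = (½)*(1/25)*(-109) - 4703 = -109/50 - 4703 = -235259/50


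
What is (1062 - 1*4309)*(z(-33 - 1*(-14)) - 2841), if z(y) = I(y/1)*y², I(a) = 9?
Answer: -1324776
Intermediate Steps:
z(y) = 9*y²
(1062 - 1*4309)*(z(-33 - 1*(-14)) - 2841) = (1062 - 1*4309)*(9*(-33 - 1*(-14))² - 2841) = (1062 - 4309)*(9*(-33 + 14)² - 2841) = -3247*(9*(-19)² - 2841) = -3247*(9*361 - 2841) = -3247*(3249 - 2841) = -3247*408 = -1324776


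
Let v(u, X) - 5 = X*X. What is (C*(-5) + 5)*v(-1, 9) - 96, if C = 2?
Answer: -526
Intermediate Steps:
v(u, X) = 5 + X² (v(u, X) = 5 + X*X = 5 + X²)
(C*(-5) + 5)*v(-1, 9) - 96 = (2*(-5) + 5)*(5 + 9²) - 96 = (-10 + 5)*(5 + 81) - 96 = -5*86 - 96 = -430 - 96 = -526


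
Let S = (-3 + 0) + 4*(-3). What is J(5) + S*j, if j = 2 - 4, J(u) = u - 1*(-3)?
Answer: 38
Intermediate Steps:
J(u) = 3 + u (J(u) = u + 3 = 3 + u)
j = -2
S = -15 (S = -3 - 12 = -15)
J(5) + S*j = (3 + 5) - 15*(-2) = 8 + 30 = 38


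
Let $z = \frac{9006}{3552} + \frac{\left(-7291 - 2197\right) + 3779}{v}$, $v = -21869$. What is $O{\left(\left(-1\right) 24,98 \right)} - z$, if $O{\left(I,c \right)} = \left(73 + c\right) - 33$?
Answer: $\frac{1750404727}{12946448} \approx 135.2$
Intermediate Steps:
$O{\left(I,c \right)} = 40 + c$
$z = \frac{36205097}{12946448}$ ($z = \frac{9006}{3552} + \frac{\left(-7291 - 2197\right) + 3779}{-21869} = 9006 \cdot \frac{1}{3552} + \left(-9488 + 3779\right) \left(- \frac{1}{21869}\right) = \frac{1501}{592} - - \frac{5709}{21869} = \frac{1501}{592} + \frac{5709}{21869} = \frac{36205097}{12946448} \approx 2.7965$)
$O{\left(\left(-1\right) 24,98 \right)} - z = \left(40 + 98\right) - \frac{36205097}{12946448} = 138 - \frac{36205097}{12946448} = \frac{1750404727}{12946448}$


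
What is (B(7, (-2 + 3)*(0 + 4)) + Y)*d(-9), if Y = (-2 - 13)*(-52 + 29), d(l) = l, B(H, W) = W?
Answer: -3141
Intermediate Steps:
Y = 345 (Y = -15*(-23) = 345)
(B(7, (-2 + 3)*(0 + 4)) + Y)*d(-9) = ((-2 + 3)*(0 + 4) + 345)*(-9) = (1*4 + 345)*(-9) = (4 + 345)*(-9) = 349*(-9) = -3141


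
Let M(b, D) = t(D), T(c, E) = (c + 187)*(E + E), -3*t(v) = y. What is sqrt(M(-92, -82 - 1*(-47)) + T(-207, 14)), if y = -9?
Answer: I*sqrt(557) ≈ 23.601*I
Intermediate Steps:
t(v) = 3 (t(v) = -1/3*(-9) = 3)
T(c, E) = 2*E*(187 + c) (T(c, E) = (187 + c)*(2*E) = 2*E*(187 + c))
M(b, D) = 3
sqrt(M(-92, -82 - 1*(-47)) + T(-207, 14)) = sqrt(3 + 2*14*(187 - 207)) = sqrt(3 + 2*14*(-20)) = sqrt(3 - 560) = sqrt(-557) = I*sqrt(557)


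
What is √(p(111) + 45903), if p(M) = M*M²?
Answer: √1413534 ≈ 1188.9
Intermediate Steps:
p(M) = M³
√(p(111) + 45903) = √(111³ + 45903) = √(1367631 + 45903) = √1413534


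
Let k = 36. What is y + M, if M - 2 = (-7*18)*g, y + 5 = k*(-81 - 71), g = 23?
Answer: -8373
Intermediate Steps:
y = -5477 (y = -5 + 36*(-81 - 71) = -5 + 36*(-152) = -5 - 5472 = -5477)
M = -2896 (M = 2 - 7*18*23 = 2 - 126*23 = 2 - 2898 = -2896)
y + M = -5477 - 2896 = -8373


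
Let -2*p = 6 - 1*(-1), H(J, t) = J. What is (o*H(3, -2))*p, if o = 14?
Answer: -147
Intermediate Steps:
p = -7/2 (p = -(6 - 1*(-1))/2 = -(6 + 1)/2 = -½*7 = -7/2 ≈ -3.5000)
(o*H(3, -2))*p = (14*3)*(-7/2) = 42*(-7/2) = -147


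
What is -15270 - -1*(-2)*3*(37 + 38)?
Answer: -15720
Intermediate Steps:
-15270 - -1*(-2)*3*(37 + 38) = -15270 - 2*3*75 = -15270 - 6*75 = -15270 - 1*450 = -15270 - 450 = -15720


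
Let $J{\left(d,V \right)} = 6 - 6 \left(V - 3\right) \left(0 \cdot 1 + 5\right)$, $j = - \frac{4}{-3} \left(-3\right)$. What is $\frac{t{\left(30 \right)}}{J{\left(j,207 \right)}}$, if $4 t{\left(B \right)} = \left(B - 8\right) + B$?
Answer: $- \frac{13}{6114} \approx -0.0021263$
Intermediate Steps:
$j = -4$ ($j = \left(-4\right) \left(- \frac{1}{3}\right) \left(-3\right) = \frac{4}{3} \left(-3\right) = -4$)
$t{\left(B \right)} = -2 + \frac{B}{2}$ ($t{\left(B \right)} = \frac{\left(B - 8\right) + B}{4} = \frac{\left(-8 + B\right) + B}{4} = \frac{-8 + 2 B}{4} = -2 + \frac{B}{2}$)
$J{\left(d,V \right)} = 96 - 30 V$ ($J{\left(d,V \right)} = 6 - 6 \left(-3 + V\right) \left(0 + 5\right) = 6 - 6 \left(-3 + V\right) 5 = 6 - 6 \left(-15 + 5 V\right) = 6 - \left(-90 + 30 V\right) = 96 - 30 V$)
$\frac{t{\left(30 \right)}}{J{\left(j,207 \right)}} = \frac{-2 + \frac{1}{2} \cdot 30}{96 - 6210} = \frac{-2 + 15}{96 - 6210} = \frac{13}{-6114} = 13 \left(- \frac{1}{6114}\right) = - \frac{13}{6114}$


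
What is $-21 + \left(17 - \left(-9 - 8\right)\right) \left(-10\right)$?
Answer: $-361$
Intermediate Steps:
$-21 + \left(17 - \left(-9 - 8\right)\right) \left(-10\right) = -21 + \left(17 - -17\right) \left(-10\right) = -21 + \left(17 + 17\right) \left(-10\right) = -21 + 34 \left(-10\right) = -21 - 340 = -361$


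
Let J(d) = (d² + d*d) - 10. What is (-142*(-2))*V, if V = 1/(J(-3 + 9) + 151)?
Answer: 4/3 ≈ 1.3333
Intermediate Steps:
J(d) = -10 + 2*d² (J(d) = (d² + d²) - 10 = 2*d² - 10 = -10 + 2*d²)
V = 1/213 (V = 1/((-10 + 2*(-3 + 9)²) + 151) = 1/((-10 + 2*6²) + 151) = 1/((-10 + 2*36) + 151) = 1/((-10 + 72) + 151) = 1/(62 + 151) = 1/213 ≈ 0.0046948)
(-142*(-2))*V = -142*(-2)*(1/213) = 284*(1/213) = 4/3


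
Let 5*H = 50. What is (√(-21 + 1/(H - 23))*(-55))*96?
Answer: -5280*I*√3562/13 ≈ -24240.0*I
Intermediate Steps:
H = 10 (H = (⅕)*50 = 10)
(√(-21 + 1/(H - 23))*(-55))*96 = (√(-21 + 1/(10 - 23))*(-55))*96 = (√(-21 + 1/(-13))*(-55))*96 = (√(-21 - 1/13)*(-55))*96 = (√(-274/13)*(-55))*96 = ((I*√3562/13)*(-55))*96 = -55*I*√3562/13*96 = -5280*I*√3562/13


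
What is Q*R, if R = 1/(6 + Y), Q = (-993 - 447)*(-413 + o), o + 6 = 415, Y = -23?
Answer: -5760/17 ≈ -338.82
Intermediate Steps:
o = 409 (o = -6 + 415 = 409)
Q = 5760 (Q = (-993 - 447)*(-413 + 409) = -1440*(-4) = 5760)
R = -1/17 (R = 1/(6 - 23) = 1/(-17) = -1/17 ≈ -0.058824)
Q*R = 5760*(-1/17) = -5760/17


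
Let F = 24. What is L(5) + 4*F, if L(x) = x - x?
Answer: 96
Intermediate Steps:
L(x) = 0
L(5) + 4*F = 0 + 4*24 = 0 + 96 = 96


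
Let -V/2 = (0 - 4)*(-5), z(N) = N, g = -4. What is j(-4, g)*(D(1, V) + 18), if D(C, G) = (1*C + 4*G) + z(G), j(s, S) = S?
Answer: 724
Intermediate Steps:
V = -40 (V = -2*(0 - 4)*(-5) = -(-8)*(-5) = -2*20 = -40)
D(C, G) = C + 5*G (D(C, G) = (1*C + 4*G) + G = (C + 4*G) + G = C + 5*G)
j(-4, g)*(D(1, V) + 18) = -4*((1 + 5*(-40)) + 18) = -4*((1 - 200) + 18) = -4*(-199 + 18) = -4*(-181) = 724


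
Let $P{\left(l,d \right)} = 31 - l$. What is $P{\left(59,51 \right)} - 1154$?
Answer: $-1182$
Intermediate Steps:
$P{\left(59,51 \right)} - 1154 = \left(31 - 59\right) - 1154 = -28 - 1154 = -1182$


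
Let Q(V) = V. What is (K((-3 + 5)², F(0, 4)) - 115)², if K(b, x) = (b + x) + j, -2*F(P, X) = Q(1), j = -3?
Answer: 52441/4 ≈ 13110.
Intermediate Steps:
F(P, X) = -½ (F(P, X) = -½*1 = -½)
K(b, x) = -3 + b + x (K(b, x) = (b + x) - 3 = -3 + b + x)
(K((-3 + 5)², F(0, 4)) - 115)² = ((-3 + (-3 + 5)² - ½) - 115)² = ((-3 + 2² - ½) - 115)² = ((-3 + 4 - ½) - 115)² = (½ - 115)² = (-229/2)² = 52441/4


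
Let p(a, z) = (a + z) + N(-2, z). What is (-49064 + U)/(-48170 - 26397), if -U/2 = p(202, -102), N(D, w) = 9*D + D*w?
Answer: 49636/74567 ≈ 0.66566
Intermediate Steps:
p(a, z) = -18 + a - z (p(a, z) = (a + z) - 2*(9 + z) = (a + z) + (-18 - 2*z) = -18 + a - z)
U = -572 (U = -2*(-18 + 202 - 1*(-102)) = -2*(-18 + 202 + 102) = -2*286 = -572)
(-49064 + U)/(-48170 - 26397) = (-49064 - 572)/(-48170 - 26397) = -49636/(-74567) = -49636*(-1/74567) = 49636/74567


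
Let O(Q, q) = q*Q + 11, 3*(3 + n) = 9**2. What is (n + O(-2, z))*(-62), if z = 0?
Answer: -2170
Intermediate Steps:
n = 24 (n = -3 + (1/3)*9**2 = -3 + (1/3)*81 = -3 + 27 = 24)
O(Q, q) = 11 + Q*q (O(Q, q) = Q*q + 11 = 11 + Q*q)
(n + O(-2, z))*(-62) = (24 + (11 - 2*0))*(-62) = (24 + (11 + 0))*(-62) = (24 + 11)*(-62) = 35*(-62) = -2170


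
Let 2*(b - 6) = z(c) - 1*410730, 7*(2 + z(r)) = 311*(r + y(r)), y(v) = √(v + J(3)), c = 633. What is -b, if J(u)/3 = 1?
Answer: 2678177/14 - 311*√159/7 ≈ 1.9074e+5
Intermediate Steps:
J(u) = 3 (J(u) = 3*1 = 3)
y(v) = √(3 + v) (y(v) = √(v + 3) = √(3 + v))
z(r) = -2 + 311*r/7 + 311*√(3 + r)/7 (z(r) = -2 + (311*(r + √(3 + r)))/7 = -2 + (311*r + 311*√(3 + r))/7 = -2 + (311*r/7 + 311*√(3 + r)/7) = -2 + 311*r/7 + 311*√(3 + r)/7)
b = -2678177/14 + 311*√159/7 (b = 6 + ((-2 + (311/7)*633 + 311*√(3 + 633)/7) - 1*410730)/2 = 6 + ((-2 + 196863/7 + 311*√636/7) - 410730)/2 = 6 + ((-2 + 196863/7 + 311*(2*√159)/7) - 410730)/2 = 6 + ((-2 + 196863/7 + 622*√159/7) - 410730)/2 = 6 + ((196849/7 + 622*√159/7) - 410730)/2 = 6 + (-2678261/7 + 622*√159/7)/2 = 6 + (-2678261/14 + 311*√159/7) = -2678177/14 + 311*√159/7 ≈ -1.9074e+5)
-b = -(-2678177/14 + 311*√159/7) = 2678177/14 - 311*√159/7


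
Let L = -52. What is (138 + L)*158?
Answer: 13588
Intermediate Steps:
(138 + L)*158 = (138 - 52)*158 = 86*158 = 13588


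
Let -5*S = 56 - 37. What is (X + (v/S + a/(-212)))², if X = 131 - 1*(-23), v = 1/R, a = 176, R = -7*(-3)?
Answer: 10489935559489/447195609 ≈ 23457.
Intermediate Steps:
R = 21
v = 1/21 ≈ 0.047619
S = -19/5 (S = -(56 - 37)/5 = -⅕*19 = -19/5 ≈ -3.8000)
X = 154 (X = 131 + 23 = 154)
(X + (v/S + a/(-212)))² = (154 + (1/(21*(-19/5)) + 176/(-212)))² = (154 + ((1/21)*(-5/19) + 176*(-1/212)))² = (154 + (-5/399 - 44/53))² = (154 - 17821/21147)² = (3238817/21147)² = 10489935559489/447195609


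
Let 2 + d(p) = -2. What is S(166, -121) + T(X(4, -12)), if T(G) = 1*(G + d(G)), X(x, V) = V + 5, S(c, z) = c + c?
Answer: 321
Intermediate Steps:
d(p) = -4 (d(p) = -2 - 2 = -4)
S(c, z) = 2*c
X(x, V) = 5 + V
T(G) = -4 + G (T(G) = 1*(G - 4) = 1*(-4 + G) = -4 + G)
S(166, -121) + T(X(4, -12)) = 2*166 + (-4 + (5 - 12)) = 332 + (-4 - 7) = 332 - 11 = 321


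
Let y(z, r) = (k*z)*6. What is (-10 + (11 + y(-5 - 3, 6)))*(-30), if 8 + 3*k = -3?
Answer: -5310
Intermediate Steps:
k = -11/3 (k = -8/3 + (⅓)*(-3) = -8/3 - 1 = -11/3 ≈ -3.6667)
y(z, r) = -22*z (y(z, r) = -11*z/3*6 = -22*z)
(-10 + (11 + y(-5 - 3, 6)))*(-30) = (-10 + (11 - 22*(-5 - 3)))*(-30) = (-10 + (11 - 22*(-8)))*(-30) = (-10 + (11 + 176))*(-30) = (-10 + 187)*(-30) = 177*(-30) = -5310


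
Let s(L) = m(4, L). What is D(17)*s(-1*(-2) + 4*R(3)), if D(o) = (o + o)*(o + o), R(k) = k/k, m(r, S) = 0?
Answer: 0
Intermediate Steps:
R(k) = 1
D(o) = 4*o² (D(o) = (2*o)*(2*o) = 4*o²)
s(L) = 0
D(17)*s(-1*(-2) + 4*R(3)) = (4*17²)*0 = (4*289)*0 = 1156*0 = 0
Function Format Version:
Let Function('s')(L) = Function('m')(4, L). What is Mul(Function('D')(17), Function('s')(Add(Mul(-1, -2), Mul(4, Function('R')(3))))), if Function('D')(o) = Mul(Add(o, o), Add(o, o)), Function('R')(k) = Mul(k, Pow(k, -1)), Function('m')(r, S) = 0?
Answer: 0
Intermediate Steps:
Function('R')(k) = 1
Function('D')(o) = Mul(4, Pow(o, 2)) (Function('D')(o) = Mul(Mul(2, o), Mul(2, o)) = Mul(4, Pow(o, 2)))
Function('s')(L) = 0
Mul(Function('D')(17), Function('s')(Add(Mul(-1, -2), Mul(4, Function('R')(3))))) = Mul(Mul(4, Pow(17, 2)), 0) = Mul(Mul(4, 289), 0) = Mul(1156, 0) = 0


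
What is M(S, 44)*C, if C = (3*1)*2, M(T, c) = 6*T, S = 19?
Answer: 684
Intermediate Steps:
C = 6 (C = 3*2 = 6)
M(S, 44)*C = (6*19)*6 = 114*6 = 684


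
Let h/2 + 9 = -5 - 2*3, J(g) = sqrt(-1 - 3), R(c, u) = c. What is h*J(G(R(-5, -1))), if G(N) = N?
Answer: -80*I ≈ -80.0*I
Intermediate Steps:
J(g) = 2*I (J(g) = sqrt(-4) = 2*I)
h = -40 (h = -18 + 2*(-5 - 2*3) = -18 + 2*(-5 - 6) = -18 + 2*(-11) = -18 - 22 = -40)
h*J(G(R(-5, -1))) = -80*I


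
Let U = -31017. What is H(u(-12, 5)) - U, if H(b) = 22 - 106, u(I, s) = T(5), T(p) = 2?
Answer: 30933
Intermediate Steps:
u(I, s) = 2
H(b) = -84
H(u(-12, 5)) - U = -84 - 1*(-31017) = -84 + 31017 = 30933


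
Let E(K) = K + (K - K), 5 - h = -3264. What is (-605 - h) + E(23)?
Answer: -3851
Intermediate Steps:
h = 3269 (h = 5 - 1*(-3264) = 5 + 3264 = 3269)
E(K) = K (E(K) = K + 0 = K)
(-605 - h) + E(23) = (-605 - 1*3269) + 23 = (-605 - 3269) + 23 = -3874 + 23 = -3851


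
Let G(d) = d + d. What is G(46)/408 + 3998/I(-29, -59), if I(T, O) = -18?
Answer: -67897/306 ≈ -221.89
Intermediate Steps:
G(d) = 2*d
G(46)/408 + 3998/I(-29, -59) = (2*46)/408 + 3998/(-18) = 92*(1/408) + 3998*(-1/18) = 23/102 - 1999/9 = -67897/306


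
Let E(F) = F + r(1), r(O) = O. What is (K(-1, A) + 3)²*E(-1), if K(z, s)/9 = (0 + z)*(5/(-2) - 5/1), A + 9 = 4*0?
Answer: 0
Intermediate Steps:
A = -9 (A = -9 + 4*0 = -9 + 0 = -9)
K(z, s) = -135*z/2 (K(z, s) = 9*((0 + z)*(5/(-2) - 5/1)) = 9*(z*(5*(-½) - 5*1)) = 9*(z*(-5/2 - 5)) = 9*(z*(-15/2)) = 9*(-15*z/2) = -135*z/2)
E(F) = 1 + F (E(F) = F + 1 = 1 + F)
(K(-1, A) + 3)²*E(-1) = (-135/2*(-1) + 3)²*(1 - 1) = (135/2 + 3)²*0 = (141/2)²*0 = (19881/4)*0 = 0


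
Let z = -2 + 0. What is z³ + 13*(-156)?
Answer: -2036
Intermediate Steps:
z = -2
z³ + 13*(-156) = (-2)³ + 13*(-156) = -8 - 2028 = -2036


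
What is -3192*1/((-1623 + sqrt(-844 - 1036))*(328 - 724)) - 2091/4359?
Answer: -20419376421/42131331847 - 532*I*sqrt(470)/86988297 ≈ -0.48466 - 0.00013259*I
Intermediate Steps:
-3192*1/((-1623 + sqrt(-844 - 1036))*(328 - 724)) - 2091/4359 = -3192*(-1/(396*(-1623 + sqrt(-1880)))) - 2091*1/4359 = -3192*(-1/(396*(-1623 + 2*I*sqrt(470)))) - 697/1453 = -3192/(642708 - 792*I*sqrt(470)) - 697/1453 = -697/1453 - 3192/(642708 - 792*I*sqrt(470))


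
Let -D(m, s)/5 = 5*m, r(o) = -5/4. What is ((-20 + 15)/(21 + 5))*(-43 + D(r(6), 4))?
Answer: 235/104 ≈ 2.2596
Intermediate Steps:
r(o) = -5/4 (r(o) = -5*¼ = -5/4)
D(m, s) = -25*m
((-20 + 15)/(21 + 5))*(-43 + D(r(6), 4)) = ((-20 + 15)/(21 + 5))*(-43 - 25*(-5/4)) = (-5/26)*(-43 + 125/4) = -5*1/26*(-47/4) = -5/26*(-47/4) = 235/104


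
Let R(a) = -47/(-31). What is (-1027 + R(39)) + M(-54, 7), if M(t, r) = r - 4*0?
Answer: -31573/31 ≈ -1018.5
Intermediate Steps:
M(t, r) = r (M(t, r) = r + 0 = r)
R(a) = 47/31 (R(a) = -47*(-1/31) = 47/31)
(-1027 + R(39)) + M(-54, 7) = (-1027 + 47/31) + 7 = -31790/31 + 7 = -31573/31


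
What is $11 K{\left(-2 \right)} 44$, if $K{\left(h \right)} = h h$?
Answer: $1936$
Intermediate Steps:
$K{\left(h \right)} = h^{2}$
$11 K{\left(-2 \right)} 44 = 11 \left(-2\right)^{2} \cdot 44 = 11 \cdot 4 \cdot 44 = 44 \cdot 44 = 1936$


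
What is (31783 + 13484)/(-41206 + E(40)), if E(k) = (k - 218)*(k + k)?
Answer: -15089/18482 ≈ -0.81642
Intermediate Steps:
E(k) = 2*k*(-218 + k) (E(k) = (-218 + k)*(2*k) = 2*k*(-218 + k))
(31783 + 13484)/(-41206 + E(40)) = (31783 + 13484)/(-41206 + 2*40*(-218 + 40)) = 45267/(-41206 + 2*40*(-178)) = 45267/(-41206 - 14240) = 45267/(-55446) = 45267*(-1/55446) = -15089/18482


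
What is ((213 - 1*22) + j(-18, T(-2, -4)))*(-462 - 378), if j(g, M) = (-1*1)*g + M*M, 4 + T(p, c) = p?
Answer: -205800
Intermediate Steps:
T(p, c) = -4 + p
j(g, M) = M² - g (j(g, M) = -g + M² = M² - g)
((213 - 1*22) + j(-18, T(-2, -4)))*(-462 - 378) = ((213 - 1*22) + ((-4 - 2)² - 1*(-18)))*(-462 - 378) = ((213 - 22) + ((-6)² + 18))*(-840) = (191 + (36 + 18))*(-840) = (191 + 54)*(-840) = 245*(-840) = -205800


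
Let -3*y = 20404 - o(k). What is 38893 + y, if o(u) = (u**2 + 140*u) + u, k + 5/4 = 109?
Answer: 656415/16 ≈ 41026.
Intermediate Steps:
k = 431/4 (k = -5/4 + 109 = 431/4 ≈ 107.75)
o(u) = u**2 + 141*u
y = 34127/16 (y = -(20404 - 431*(141 + 431/4)/4)/3 = -(20404 - 431*995/(4*4))/3 = -(20404 - 1*428845/16)/3 = -(20404 - 428845/16)/3 = -1/3*(-102381/16) = 34127/16 ≈ 2132.9)
38893 + y = 38893 + 34127/16 = 656415/16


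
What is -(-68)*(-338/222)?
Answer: -11492/111 ≈ -103.53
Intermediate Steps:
-(-68)*(-338/222) = -(-68)*(-338*1/222) = -(-68)*(-169)/111 = -68*169/111 = -11492/111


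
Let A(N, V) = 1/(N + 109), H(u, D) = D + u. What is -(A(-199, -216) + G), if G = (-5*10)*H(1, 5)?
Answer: 27001/90 ≈ 300.01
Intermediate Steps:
G = -300 (G = (-5*10)*(5 + 1) = -50*6 = -300)
A(N, V) = 1/(109 + N)
-(A(-199, -216) + G) = -(1/(109 - 199) - 300) = -(1/(-90) - 300) = -(-1/90 - 300) = -1*(-27001/90) = 27001/90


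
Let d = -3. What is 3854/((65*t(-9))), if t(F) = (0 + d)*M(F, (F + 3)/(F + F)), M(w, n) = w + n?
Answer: 1927/845 ≈ 2.2805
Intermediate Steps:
M(w, n) = n + w
t(F) = -3*F - 3*(3 + F)/(2*F) (t(F) = (0 - 3)*((F + 3)/(F + F) + F) = -3*((3 + F)/((2*F)) + F) = -3*((3 + F)*(1/(2*F)) + F) = -3*((3 + F)/(2*F) + F) = -3*(F + (3 + F)/(2*F)) = -3*F - 3*(3 + F)/(2*F))
3854/((65*t(-9))) = 3854/((65*(-3/2 - 3*(-9) - 9/2/(-9)))) = 3854/((65*(-3/2 + 27 - 9/2*(-1/9)))) = 3854/((65*(-3/2 + 27 + 1/2))) = 3854/((65*26)) = 3854/1690 = 3854*(1/1690) = 1927/845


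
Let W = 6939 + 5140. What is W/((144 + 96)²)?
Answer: 12079/57600 ≈ 0.20970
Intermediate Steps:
W = 12079
W/((144 + 96)²) = 12079/((144 + 96)²) = 12079/(240²) = 12079/57600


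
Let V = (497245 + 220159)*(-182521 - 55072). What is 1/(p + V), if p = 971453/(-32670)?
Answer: -32670/5568607008218693 ≈ -5.8668e-12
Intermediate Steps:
V = -170450168572 (V = 717404*(-237593) = -170450168572)
p = -971453/32670 (p = 971453*(-1/32670) = -971453/32670 ≈ -29.735)
1/(p + V) = 1/(-971453/32670 - 170450168572) = 1/(-5568607008218693/32670) = -32670/5568607008218693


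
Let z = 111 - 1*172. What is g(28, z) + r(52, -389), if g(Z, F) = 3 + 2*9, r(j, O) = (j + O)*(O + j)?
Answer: 113590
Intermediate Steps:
r(j, O) = (O + j)² (r(j, O) = (O + j)*(O + j) = (O + j)²)
z = -61 (z = 111 - 172 = -61)
g(Z, F) = 21 (g(Z, F) = 3 + 18 = 21)
g(28, z) + r(52, -389) = 21 + (-389 + 52)² = 21 + (-337)² = 21 + 113569 = 113590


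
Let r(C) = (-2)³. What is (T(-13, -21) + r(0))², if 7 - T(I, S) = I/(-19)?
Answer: 1024/361 ≈ 2.8366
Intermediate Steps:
T(I, S) = 7 + I/19 (T(I, S) = 7 - I/(-19) = 7 - I*(-1)/19 = 7 - (-1)*I/19 = 7 + I/19)
r(C) = -8
(T(-13, -21) + r(0))² = ((7 + (1/19)*(-13)) - 8)² = ((7 - 13/19) - 8)² = (120/19 - 8)² = (-32/19)² = 1024/361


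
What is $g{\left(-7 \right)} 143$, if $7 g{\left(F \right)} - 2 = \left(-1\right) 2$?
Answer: $0$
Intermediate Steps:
$g{\left(F \right)} = 0$ ($g{\left(F \right)} = \frac{2}{7} + \frac{\left(-1\right) 2}{7} = \frac{2}{7} + \frac{1}{7} \left(-2\right) = \frac{2}{7} - \frac{2}{7} = 0$)
$g{\left(-7 \right)} 143 = 0 \cdot 143 = 0$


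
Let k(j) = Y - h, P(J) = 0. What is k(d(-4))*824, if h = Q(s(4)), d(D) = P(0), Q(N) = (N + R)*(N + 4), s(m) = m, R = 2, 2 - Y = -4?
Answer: -34608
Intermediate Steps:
Y = 6 (Y = 2 - 1*(-4) = 2 + 4 = 6)
Q(N) = (2 + N)*(4 + N) (Q(N) = (N + 2)*(N + 4) = (2 + N)*(4 + N))
d(D) = 0
h = 48 (h = 8 + 4² + 6*4 = 8 + 16 + 24 = 48)
k(j) = -42 (k(j) = 6 - 1*48 = 6 - 48 = -42)
k(d(-4))*824 = -42*824 = -34608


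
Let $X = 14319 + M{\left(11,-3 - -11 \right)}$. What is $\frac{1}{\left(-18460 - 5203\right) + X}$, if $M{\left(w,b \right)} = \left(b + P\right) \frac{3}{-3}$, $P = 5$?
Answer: $- \frac{1}{9357} \approx -0.00010687$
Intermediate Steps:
$M{\left(w,b \right)} = -5 - b$ ($M{\left(w,b \right)} = \left(b + 5\right) \frac{3}{-3} = \left(5 + b\right) 3 \left(- \frac{1}{3}\right) = \left(5 + b\right) \left(-1\right) = -5 - b$)
$X = 14306$ ($X = 14319 - \left(2 + 11\right) = 14319 - 13 = 14306$)
$\frac{1}{\left(-18460 - 5203\right) + X} = \frac{1}{\left(-18460 - 5203\right) + 14306} = \frac{1}{-23663 + 14306} = \frac{1}{-9357} = - \frac{1}{9357}$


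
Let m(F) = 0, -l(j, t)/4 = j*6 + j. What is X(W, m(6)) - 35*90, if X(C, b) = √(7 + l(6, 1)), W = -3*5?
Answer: -3150 + I*√161 ≈ -3150.0 + 12.689*I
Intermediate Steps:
W = -15
l(j, t) = -28*j (l(j, t) = -4*(j*6 + j) = -4*(6*j + j) = -28*j)
X(C, b) = I*√161 (X(C, b) = √(7 - 28*6) = √(7 - 168) = √(-161) = I*√161)
X(W, m(6)) - 35*90 = I*√161 - 35*90 = I*√161 - 3150 = -3150 + I*√161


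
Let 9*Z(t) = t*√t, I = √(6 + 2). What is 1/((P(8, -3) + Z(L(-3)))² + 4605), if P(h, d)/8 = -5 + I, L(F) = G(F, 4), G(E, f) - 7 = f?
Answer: 81/(373005 + (-360 + 11*√11 + 144*√2)²) ≈ 0.00020910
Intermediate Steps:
G(E, f) = 7 + f
L(F) = 11 (L(F) = 7 + 4 = 11)
I = 2*√2 (I = √8 = 2*√2 ≈ 2.8284)
Z(t) = t^(3/2)/9 (Z(t) = (t*√t)/9 = t^(3/2)/9)
P(h, d) = -40 + 16*√2 (P(h, d) = 8*(-5 + 2*√2) = -40 + 16*√2)
1/((P(8, -3) + Z(L(-3)))² + 4605) = 1/(((-40 + 16*√2) + 11^(3/2)/9)² + 4605) = 1/(((-40 + 16*√2) + (11*√11)/9)² + 4605) = 1/(((-40 + 16*√2) + 11*√11/9)² + 4605) = 1/((-40 + 16*√2 + 11*√11/9)² + 4605) = 1/(4605 + (-40 + 16*√2 + 11*√11/9)²)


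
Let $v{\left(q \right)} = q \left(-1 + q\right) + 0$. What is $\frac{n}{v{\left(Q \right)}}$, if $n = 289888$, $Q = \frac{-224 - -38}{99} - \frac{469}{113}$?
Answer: $\frac{1007755120152}{147331099} \approx 6840.1$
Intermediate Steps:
$Q = - \frac{22483}{3729}$ ($Q = \left(-224 + 38\right) \frac{1}{99} - \frac{469}{113} = \left(-186\right) \frac{1}{99} - \frac{469}{113} = - \frac{62}{33} - \frac{469}{113} = - \frac{22483}{3729} \approx -6.0292$)
$v{\left(q \right)} = q \left(-1 + q\right)$
$\frac{n}{v{\left(Q \right)}} = \frac{289888}{\left(- \frac{22483}{3729}\right) \left(-1 - \frac{22483}{3729}\right)} = \frac{289888}{\left(- \frac{22483}{3729}\right) \left(- \frac{26212}{3729}\right)} = \frac{289888}{\frac{589324396}{13905441}} = 289888 \cdot \frac{13905441}{589324396} = \frac{1007755120152}{147331099}$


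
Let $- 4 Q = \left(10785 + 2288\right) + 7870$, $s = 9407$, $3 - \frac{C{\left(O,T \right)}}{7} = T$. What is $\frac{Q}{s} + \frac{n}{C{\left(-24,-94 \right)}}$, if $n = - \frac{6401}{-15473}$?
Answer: $- \frac{219789798653}{395326051876} \approx -0.55597$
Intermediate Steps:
$n = \frac{6401}{15473}$ ($n = \left(-6401\right) \left(- \frac{1}{15473}\right) = \frac{6401}{15473} \approx 0.41369$)
$C{\left(O,T \right)} = 21 - 7 T$
$Q = - \frac{20943}{4}$ ($Q = - \frac{\left(10785 + 2288\right) + 7870}{4} = - \frac{13073 + 7870}{4} = \left(- \frac{1}{4}\right) 20943 = - \frac{20943}{4} \approx -5235.8$)
$\frac{Q}{s} + \frac{n}{C{\left(-24,-94 \right)}} = - \frac{20943}{4 \cdot 9407} + \frac{6401}{15473 \left(21 - -658\right)} = \left(- \frac{20943}{4}\right) \frac{1}{9407} + \frac{6401}{15473 \left(21 + 658\right)} = - \frac{20943}{37628} + \frac{6401}{15473 \cdot 679} = - \frac{20943}{37628} + \frac{6401}{15473} \cdot \frac{1}{679} = - \frac{20943}{37628} + \frac{6401}{10506167} = - \frac{219789798653}{395326051876}$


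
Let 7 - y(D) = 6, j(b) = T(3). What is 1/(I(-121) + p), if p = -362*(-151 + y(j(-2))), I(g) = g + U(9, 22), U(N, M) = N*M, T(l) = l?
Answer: 1/54377 ≈ 1.8390e-5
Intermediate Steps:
U(N, M) = M*N
j(b) = 3
y(D) = 1 (y(D) = 7 - 1*6 = 7 - 6 = 1)
I(g) = 198 + g (I(g) = g + 22*9 = g + 198 = 198 + g)
p = 54300 (p = -362*(-151 + 1) = -362*(-150) = 54300)
1/(I(-121) + p) = 1/((198 - 121) + 54300) = 1/(77 + 54300) = 1/54377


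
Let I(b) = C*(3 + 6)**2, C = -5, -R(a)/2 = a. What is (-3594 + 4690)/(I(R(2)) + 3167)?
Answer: 548/1381 ≈ 0.39681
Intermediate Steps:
R(a) = -2*a
I(b) = -405 (I(b) = -5*(3 + 6)**2 = -5*9**2 = -5*81 = -405)
(-3594 + 4690)/(I(R(2)) + 3167) = (-3594 + 4690)/(-405 + 3167) = 1096/2762 = 1096*(1/2762) = 548/1381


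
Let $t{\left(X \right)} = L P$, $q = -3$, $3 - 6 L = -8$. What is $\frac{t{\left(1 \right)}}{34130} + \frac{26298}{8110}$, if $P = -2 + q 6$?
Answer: $\frac{134588006}{41519145} \approx 3.2416$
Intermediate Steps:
$L = \frac{11}{6}$ ($L = \frac{1}{2} - - \frac{4}{3} = \frac{1}{2} + \frac{4}{3} = \frac{11}{6} \approx 1.8333$)
$P = -20$ ($P = -2 - 18 = -20$)
$t{\left(X \right)} = - \frac{110}{3}$ ($t{\left(X \right)} = \frac{11}{6} \left(-20\right) = - \frac{110}{3}$)
$\frac{t{\left(1 \right)}}{34130} + \frac{26298}{8110} = - \frac{110}{3 \cdot 34130} + \frac{26298}{8110} = \left(- \frac{110}{3}\right) \frac{1}{34130} + 26298 \cdot \frac{1}{8110} = - \frac{11}{10239} + \frac{13149}{4055} = \frac{134588006}{41519145}$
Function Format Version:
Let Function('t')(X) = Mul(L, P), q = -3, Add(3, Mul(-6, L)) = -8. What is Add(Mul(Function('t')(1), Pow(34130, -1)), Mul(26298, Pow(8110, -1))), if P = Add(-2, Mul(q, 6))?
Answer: Rational(134588006, 41519145) ≈ 3.2416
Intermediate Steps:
L = Rational(11, 6) (L = Add(Rational(1, 2), Mul(Rational(-1, 6), -8)) = Add(Rational(1, 2), Rational(4, 3)) = Rational(11, 6) ≈ 1.8333)
P = -20 (P = Add(-2, Mul(-3, 6)) = Add(-2, -18) = -20)
Function('t')(X) = Rational(-110, 3) (Function('t')(X) = Mul(Rational(11, 6), -20) = Rational(-110, 3))
Add(Mul(Function('t')(1), Pow(34130, -1)), Mul(26298, Pow(8110, -1))) = Add(Mul(Rational(-110, 3), Pow(34130, -1)), Mul(26298, Pow(8110, -1))) = Add(Mul(Rational(-110, 3), Rational(1, 34130)), Mul(26298, Rational(1, 8110))) = Add(Rational(-11, 10239), Rational(13149, 4055)) = Rational(134588006, 41519145)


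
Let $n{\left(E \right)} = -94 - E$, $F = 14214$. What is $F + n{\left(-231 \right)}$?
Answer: $14351$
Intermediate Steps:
$F + n{\left(-231 \right)} = 14214 - -137 = 14214 + \left(-94 + 231\right) = 14214 + 137 = 14351$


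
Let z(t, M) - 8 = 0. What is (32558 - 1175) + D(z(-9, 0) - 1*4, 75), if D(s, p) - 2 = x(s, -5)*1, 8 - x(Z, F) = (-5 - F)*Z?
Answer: 31393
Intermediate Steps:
z(t, M) = 8 (z(t, M) = 8 + 0 = 8)
x(Z, F) = 8 - Z*(-5 - F) (x(Z, F) = 8 - (-5 - F)*Z = 8 - Z*(-5 - F))
D(s, p) = 10 (D(s, p) = 2 + (8 + 5*s - 5*s)*1 = 2 + 8*1 = 2 + 8 = 10)
(32558 - 1175) + D(z(-9, 0) - 1*4, 75) = (32558 - 1175) + 10 = 31383 + 10 = 31393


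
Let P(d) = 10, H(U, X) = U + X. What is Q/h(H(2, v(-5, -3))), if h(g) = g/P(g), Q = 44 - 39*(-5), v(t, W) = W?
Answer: -2390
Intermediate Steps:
Q = 239 (Q = 44 + 195 = 239)
h(g) = g/10
Q/h(H(2, v(-5, -3))) = 239/(((2 - 3)/10)) = 239/(((1/10)*(-1))) = 239/(-1/10) = 239*(-10) = -2390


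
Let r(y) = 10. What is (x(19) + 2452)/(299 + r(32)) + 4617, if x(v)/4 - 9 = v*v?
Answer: 1430585/309 ≈ 4629.7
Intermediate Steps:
x(v) = 36 + 4*v**2 (x(v) = 36 + 4*(v*v) = 36 + 4*v**2)
(x(19) + 2452)/(299 + r(32)) + 4617 = ((36 + 4*19**2) + 2452)/(299 + 10) + 4617 = ((36 + 4*361) + 2452)/309 + 4617 = ((36 + 1444) + 2452)*(1/309) + 4617 = (1480 + 2452)*(1/309) + 4617 = 3932*(1/309) + 4617 = 3932/309 + 4617 = 1430585/309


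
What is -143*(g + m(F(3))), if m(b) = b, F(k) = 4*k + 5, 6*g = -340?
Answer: 17017/3 ≈ 5672.3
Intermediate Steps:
g = -170/3 (g = (⅙)*(-340) = -170/3 ≈ -56.667)
F(k) = 5 + 4*k
-143*(g + m(F(3))) = -143*(-170/3 + (5 + 4*3)) = -143*(-170/3 + (5 + 12)) = -143*(-170/3 + 17) = -143*(-119/3) = 17017/3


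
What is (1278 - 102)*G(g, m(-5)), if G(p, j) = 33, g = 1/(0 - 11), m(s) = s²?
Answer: 38808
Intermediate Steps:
g = -1/11 (g = 1/(-11) = -1/11 ≈ -0.090909)
(1278 - 102)*G(g, m(-5)) = (1278 - 102)*33 = 1176*33 = 38808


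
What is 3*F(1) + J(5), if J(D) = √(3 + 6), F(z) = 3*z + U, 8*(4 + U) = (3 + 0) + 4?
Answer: 21/8 ≈ 2.6250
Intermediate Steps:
U = -25/8 (U = -4 + ((3 + 0) + 4)/8 = -4 + (3 + 4)/8 = -4 + (⅛)*7 = -4 + 7/8 = -25/8 ≈ -3.1250)
F(z) = -25/8 + 3*z (F(z) = 3*z - 25/8 = -25/8 + 3*z)
J(D) = 3 (J(D) = √9 = 3)
3*F(1) + J(5) = 3*(-25/8 + 3*1) + 3 = 3*(-25/8 + 3) + 3 = 3*(-⅛) + 3 = -3/8 + 3 = 21/8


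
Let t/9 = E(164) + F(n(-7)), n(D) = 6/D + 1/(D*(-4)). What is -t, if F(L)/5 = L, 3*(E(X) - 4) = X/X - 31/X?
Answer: -843/574 ≈ -1.4686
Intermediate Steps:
n(D) = 23/(4*D) (n(D) = 6/D - ¼/D = 6/D - 1/(4*D) = 23/(4*D))
E(X) = 13/3 - 31/(3*X) (E(X) = 4 + (X/X - 31/X)/3 = 4 + (1 - 31/X)/3 = 4 + (⅓ - 31/(3*X)) = 13/3 - 31/(3*X))
F(L) = 5*L
t = 843/574 (t = 9*((⅓)*(-31 + 13*164)/164 + 5*((23/4)/(-7))) = 9*((⅓)*(1/164)*(-31 + 2132) + 5*((23/4)*(-⅐))) = 9*((⅓)*(1/164)*2101 + 5*(-23/28)) = 9*(2101/492 - 115/28) = 9*(281/1722) = 843/574 ≈ 1.4686)
-t = -1*843/574 = -843/574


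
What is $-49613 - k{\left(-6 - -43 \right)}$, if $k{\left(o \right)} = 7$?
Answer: $-49620$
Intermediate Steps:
$-49613 - k{\left(-6 - -43 \right)} = -49613 - 7 = -49620$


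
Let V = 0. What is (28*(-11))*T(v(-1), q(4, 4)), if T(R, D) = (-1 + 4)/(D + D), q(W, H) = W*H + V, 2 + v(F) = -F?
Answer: -231/8 ≈ -28.875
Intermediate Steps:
v(F) = -2 - F
q(W, H) = H*W (q(W, H) = W*H + 0 = H*W + 0 = H*W)
T(R, D) = 3/(2*D) (T(R, D) = 3/((2*D)) = 3*(1/(2*D)) = 3/(2*D))
(28*(-11))*T(v(-1), q(4, 4)) = (28*(-11))*(3/(2*((4*4)))) = -462/16 = -308*3/32 = -231/8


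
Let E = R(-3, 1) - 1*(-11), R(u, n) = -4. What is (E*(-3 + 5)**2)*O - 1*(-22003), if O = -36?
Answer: 20995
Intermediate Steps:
E = 7 (E = -4 - 1*(-11) = -4 + 11 = 7)
(E*(-3 + 5)**2)*O - 1*(-22003) = (7*(-3 + 5)**2)*(-36) - 1*(-22003) = (7*2**2)*(-36) + 22003 = (7*4)*(-36) + 22003 = 28*(-36) + 22003 = -1008 + 22003 = 20995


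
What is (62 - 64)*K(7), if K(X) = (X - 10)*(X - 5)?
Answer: 12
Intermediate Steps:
K(X) = (-10 + X)*(-5 + X)
(62 - 64)*K(7) = (62 - 64)*(50 + 7**2 - 15*7) = -2*(50 + 49 - 105) = -2*(-6) = 12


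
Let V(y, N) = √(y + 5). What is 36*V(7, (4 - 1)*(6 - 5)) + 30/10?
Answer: 3 + 72*√3 ≈ 127.71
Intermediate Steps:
V(y, N) = √(5 + y)
36*V(7, (4 - 1)*(6 - 5)) + 30/10 = 36*√(5 + 7) + 30/10 = 36*√12 + 30*(⅒) = 36*(2*√3) + 3 = 72*√3 + 3 = 3 + 72*√3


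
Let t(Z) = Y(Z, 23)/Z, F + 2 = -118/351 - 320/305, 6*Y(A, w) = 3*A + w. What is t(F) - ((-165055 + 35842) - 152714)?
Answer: 40870301669/144968 ≈ 2.8193e+5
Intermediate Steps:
Y(A, w) = A/2 + w/6 (Y(A, w) = (3*A + w)/6 = (w + 3*A)/6 = A/2 + w/6)
F = -72484/21411 (F = -2 + (-118/351 - 320/305) = -2 + (-118*1/351 - 320*1/305) = -2 + (-118/351 - 64/61) = -2 - 29662/21411 = -72484/21411 ≈ -3.3854)
t(Z) = (23/6 + Z/2)/Z (t(Z) = (Z/2 + (⅙)*23)/Z = (Z/2 + 23/6)/Z = (23/6 + Z/2)/Z)
t(F) - ((-165055 + 35842) - 152714) = (23 + 3*(-72484/21411))/(6*(-72484/21411)) - ((-165055 + 35842) - 152714) = (⅙)*(-21411/72484)*(23 - 72484/7137) - (-129213 - 152714) = (⅙)*(-21411/72484)*(91667/7137) - 1*(-281927) = -91667/144968 + 281927 = 40870301669/144968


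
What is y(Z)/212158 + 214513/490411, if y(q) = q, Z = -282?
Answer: 482684608/1106857627 ≈ 0.43609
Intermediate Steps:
y(Z)/212158 + 214513/490411 = -282/212158 + 214513/490411 = -282*1/212158 + 214513*(1/490411) = -3/2257 + 214513/490411 = 482684608/1106857627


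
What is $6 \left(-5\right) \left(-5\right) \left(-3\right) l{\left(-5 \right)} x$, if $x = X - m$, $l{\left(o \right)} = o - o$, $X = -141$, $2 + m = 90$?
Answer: $0$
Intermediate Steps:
$m = 88$ ($m = -2 + 90 = 88$)
$l{\left(o \right)} = 0$
$x = -229$ ($x = -141 - 88 = -229$)
$6 \left(-5\right) \left(-5\right) \left(-3\right) l{\left(-5 \right)} x = 6 \left(-5\right) \left(-5\right) \left(-3\right) 0 \left(-229\right) = 6 \cdot 25 \left(-3\right) 0 \left(-229\right) = 6 \left(-75\right) 0 \left(-229\right) = \left(-450\right) 0 \left(-229\right) = 0 \left(-229\right) = 0$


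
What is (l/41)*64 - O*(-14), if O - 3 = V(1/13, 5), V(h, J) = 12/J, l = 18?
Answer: 21258/205 ≈ 103.70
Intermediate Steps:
O = 27/5 (O = 3 + 12/5 = 27/5 ≈ 5.4000)
(l/41)*64 - O*(-14) = (18/41)*64 - 27*(-14)/5 = (18*(1/41))*64 - 1*(-378/5) = (18/41)*64 + 378/5 = 1152/41 + 378/5 = 21258/205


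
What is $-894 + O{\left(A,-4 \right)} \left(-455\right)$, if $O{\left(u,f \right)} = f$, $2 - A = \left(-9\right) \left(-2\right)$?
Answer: $926$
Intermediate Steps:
$A = -16$ ($A = 2 - \left(-9\right) \left(-2\right) = 2 - 18 = -16$)
$-894 + O{\left(A,-4 \right)} \left(-455\right) = -894 - -1820 = -894 + 1820 = 926$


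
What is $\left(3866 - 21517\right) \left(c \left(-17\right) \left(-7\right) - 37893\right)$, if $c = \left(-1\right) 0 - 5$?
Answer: $679351688$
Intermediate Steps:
$c = -5$ ($c = 0 - 5 = -5$)
$\left(3866 - 21517\right) \left(c \left(-17\right) \left(-7\right) - 37893\right) = \left(3866 - 21517\right) \left(\left(-5\right) \left(-17\right) \left(-7\right) - 37893\right) = - 17651 \left(85 \left(-7\right) - 37893\right) = - 17651 \left(-595 - 37893\right) = \left(-17651\right) \left(-38488\right) = 679351688$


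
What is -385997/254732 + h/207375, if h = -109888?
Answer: -108038117891/52825048500 ≈ -2.0452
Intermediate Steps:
-385997/254732 + h/207375 = -385997/254732 - 109888/207375 = -108038117891/52825048500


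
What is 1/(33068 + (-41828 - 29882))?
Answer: -1/38642 ≈ -2.5879e-5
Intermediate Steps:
1/(33068 + (-41828 - 29882)) = 1/(33068 - 71710) = 1/(-38642) = -1/38642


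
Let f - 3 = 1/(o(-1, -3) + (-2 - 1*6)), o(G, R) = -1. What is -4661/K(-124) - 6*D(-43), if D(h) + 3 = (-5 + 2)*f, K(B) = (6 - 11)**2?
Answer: -2911/25 ≈ -116.44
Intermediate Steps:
f = 26/9 (f = 3 + 1/(-1 + (-2 - 1*6)) = 3 + 1/(-1 + (-2 - 6)) = 3 + 1/(-1 - 8) = 3 + 1/(-9) = 3 - 1/9 = 26/9 ≈ 2.8889)
K(B) = 25 (K(B) = (-5)**2 = 25)
D(h) = -35/3 (D(h) = -3 + (-5 + 2)*(26/9) = -3 - 3*26/9 = -3 - 26/3 = -35/3)
-4661/K(-124) - 6*D(-43) = -4661/25 - 6*(-35)/3 = -4661*1/25 - 1*(-70) = -4661/25 + 70 = -2911/25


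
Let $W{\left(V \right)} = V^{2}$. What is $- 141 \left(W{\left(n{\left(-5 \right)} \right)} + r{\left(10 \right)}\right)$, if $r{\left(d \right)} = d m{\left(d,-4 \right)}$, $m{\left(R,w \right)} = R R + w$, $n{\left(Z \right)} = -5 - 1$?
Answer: $-140436$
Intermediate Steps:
$n{\left(Z \right)} = -6$ ($n{\left(Z \right)} = -5 - 1 = -6$)
$m{\left(R,w \right)} = w + R^{2}$ ($m{\left(R,w \right)} = R^{2} + w = w + R^{2}$)
$r{\left(d \right)} = d \left(-4 + d^{2}\right)$
$- 141 \left(W{\left(n{\left(-5 \right)} \right)} + r{\left(10 \right)}\right) = - 141 \left(\left(-6\right)^{2} + 10 \left(-4 + 10^{2}\right)\right) = - 141 \left(36 + 10 \left(-4 + 100\right)\right) = - 141 \left(36 + 10 \cdot 96\right) = - 141 \left(36 + 960\right) = \left(-141\right) 996 = -140436$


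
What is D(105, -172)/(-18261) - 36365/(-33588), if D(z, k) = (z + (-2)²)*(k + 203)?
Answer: 61174157/68150052 ≈ 0.89764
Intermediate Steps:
D(z, k) = (4 + z)*(203 + k) (D(z, k) = (z + 4)*(203 + k) = (4 + z)*(203 + k))
D(105, -172)/(-18261) - 36365/(-33588) = (812 + 4*(-172) + 203*105 - 172*105)/(-18261) - 36365/(-33588) = (812 - 688 + 21315 - 18060)*(-1/18261) - 36365*(-1/33588) = 3379*(-1/18261) + 36365/33588 = -3379/18261 + 36365/33588 = 61174157/68150052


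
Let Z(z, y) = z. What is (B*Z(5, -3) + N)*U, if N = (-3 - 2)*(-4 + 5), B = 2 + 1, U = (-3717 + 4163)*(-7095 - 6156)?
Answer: -59099460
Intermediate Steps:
U = -5909946 (U = 446*(-13251) = -5909946)
B = 3
N = -5 (N = -5*1 = -5)
(B*Z(5, -3) + N)*U = (3*5 - 5)*(-5909946) = (15 - 5)*(-5909946) = 10*(-5909946) = -59099460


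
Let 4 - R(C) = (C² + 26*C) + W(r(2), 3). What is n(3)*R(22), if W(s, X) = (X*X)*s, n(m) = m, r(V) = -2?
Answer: -3102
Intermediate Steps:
W(s, X) = s*X² (W(s, X) = X²*s = s*X²)
R(C) = 22 - C² - 26*C (R(C) = 4 - ((C² + 26*C) - 2*3²) = 4 - ((C² + 26*C) - 2*9) = 4 - ((C² + 26*C) - 18) = 4 - (-18 + C² + 26*C) = 4 + (18 - C² - 26*C) = 22 - C² - 26*C)
n(3)*R(22) = 3*(22 - 1*22² - 26*22) = 3*(22 - 1*484 - 572) = 3*(22 - 484 - 572) = 3*(-1034) = -3102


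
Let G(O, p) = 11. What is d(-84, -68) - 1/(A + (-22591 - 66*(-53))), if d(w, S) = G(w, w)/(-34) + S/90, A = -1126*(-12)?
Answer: -9212701/8538930 ≈ -1.0789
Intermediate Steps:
A = 13512
d(w, S) = -11/34 + S/90 (d(w, S) = 11/(-34) + S/90 = 11*(-1/34) + S*(1/90) = -11/34 + S/90)
d(-84, -68) - 1/(A + (-22591 - 66*(-53))) = (-11/34 + (1/90)*(-68)) - 1/(13512 + (-22591 - 66*(-53))) = (-11/34 - 34/45) - 1/(13512 + (-22591 + 3498)) = -1651/1530 - 1/(13512 - 19093) = -1651/1530 - 1/(-5581) = -1651/1530 - 1*(-1/5581) = -1651/1530 + 1/5581 = -9212701/8538930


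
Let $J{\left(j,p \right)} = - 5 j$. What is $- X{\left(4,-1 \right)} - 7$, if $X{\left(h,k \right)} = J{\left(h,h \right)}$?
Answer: $13$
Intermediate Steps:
$X{\left(h,k \right)} = - 5 h$
$- X{\left(4,-1 \right)} - 7 = - \left(-5\right) 4 - 7 = \left(-1\right) \left(-20\right) - 7 = 20 - 7 = 13$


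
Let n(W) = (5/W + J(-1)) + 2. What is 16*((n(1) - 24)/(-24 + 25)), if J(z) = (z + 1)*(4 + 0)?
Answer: -272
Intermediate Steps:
J(z) = 4 + 4*z (J(z) = (1 + z)*4 = 4 + 4*z)
n(W) = 2 + 5/W (n(W) = (5/W + (4 + 4*(-1))) + 2 = (5/W + (4 - 4)) + 2 = (5/W + 0) + 2 = 5/W + 2 = 2 + 5/W)
16*((n(1) - 24)/(-24 + 25)) = 16*(((2 + 5/1) - 24)/(-24 + 25)) = 16*(((2 + 5*1) - 24)/1) = 16*(((2 + 5) - 24)*1) = 16*((7 - 24)*1) = 16*(-17*1) = 16*(-17) = -272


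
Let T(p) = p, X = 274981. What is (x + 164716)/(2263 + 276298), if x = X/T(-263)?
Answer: 43045327/73261543 ≈ 0.58756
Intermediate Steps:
x = -274981/263 (x = 274981/(-263) = 274981*(-1/263) = -274981/263 ≈ -1045.6)
(x + 164716)/(2263 + 276298) = (-274981/263 + 164716)/(2263 + 276298) = (43045327/263)/278561 = (43045327/263)*(1/278561) = 43045327/73261543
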